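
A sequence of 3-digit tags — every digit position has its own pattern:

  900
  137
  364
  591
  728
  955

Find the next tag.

182

For the first digit, +2 each step, mod 10: 9, 1, 3, 5, 7, 9 → 1.
Second digit — +3 each step, mod 10: 0, 3, 6, 9, 2, 5 → 8.
Third digit — −3 each step, mod 10: 0, 7, 4, 1, 8, 5 → 2.
So the next tag is 182.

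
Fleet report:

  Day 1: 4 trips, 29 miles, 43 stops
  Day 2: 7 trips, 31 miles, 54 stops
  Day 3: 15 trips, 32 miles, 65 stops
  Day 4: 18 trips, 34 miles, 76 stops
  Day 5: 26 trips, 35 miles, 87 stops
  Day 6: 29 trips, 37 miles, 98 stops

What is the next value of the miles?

Miles: alternating steps +2, +1, +2, +1, …; 29, 31, 32, 34, 35, 37 → 38.

38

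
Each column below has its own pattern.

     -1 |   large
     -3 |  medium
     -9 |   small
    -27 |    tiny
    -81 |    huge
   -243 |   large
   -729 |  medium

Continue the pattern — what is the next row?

-2187  small

For the first component, ×3 each step: -1, -3, -9, -27, -81, -243, -729 → -2187.
Size goes large, medium, small, tiny, huge, large, medium → small (repeats large → medium → small → tiny → huge).
Combining the parts gives -2187  small.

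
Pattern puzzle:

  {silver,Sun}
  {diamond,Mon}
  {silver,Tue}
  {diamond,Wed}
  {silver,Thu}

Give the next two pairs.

Rank — alternates silver ↔ diamond: silver, diamond, silver, diamond, silver → diamond → silver.
Day goes Sun, Mon, Tue, Wed, Thu → Fri → Sat (runs through the weekdays Mon→Sun).
So the next two pairs are {diamond,Fri} and {silver,Sat}.

{diamond,Fri}, {silver,Sat}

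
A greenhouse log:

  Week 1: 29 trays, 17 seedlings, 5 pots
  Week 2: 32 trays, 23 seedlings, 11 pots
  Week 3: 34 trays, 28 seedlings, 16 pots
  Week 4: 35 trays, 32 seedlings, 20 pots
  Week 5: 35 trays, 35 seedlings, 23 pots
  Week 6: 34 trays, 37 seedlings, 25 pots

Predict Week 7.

Trays goes 29, 32, 34, 35, 35, 34 → 32 (differences are 3, 2, 1, … (decreasing by 1 each time)).
Seedlings: differences are 6, 5, 4, … (decreasing by 1 each time); 17, 23, 28, 32, 35, 37 → 38.
Pots: 5, 11, 16, 20, 23, 25 → 26 (always 12 less than the seedlings).
Combining the parts gives 32 trays, 38 seedlings, 26 pots.

32 trays, 38 seedlings, 26 pots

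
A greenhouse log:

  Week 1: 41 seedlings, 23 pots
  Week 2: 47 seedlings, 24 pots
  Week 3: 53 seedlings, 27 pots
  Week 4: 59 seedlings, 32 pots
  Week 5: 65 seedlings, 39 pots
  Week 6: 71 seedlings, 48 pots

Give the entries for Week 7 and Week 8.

77 seedlings, 59 pots; 83 seedlings, 72 pots

Seedlings — +6 each step: 41, 47, 53, 59, 65, 71 → 77 → 83.
Pots: differences are 1, 3, 5, … (increasing by 2 each time), so 23, 24, 27, 32, 39, 48 → 59 → 72.
So the next two records are 77 seedlings, 59 pots and 83 seedlings, 72 pots.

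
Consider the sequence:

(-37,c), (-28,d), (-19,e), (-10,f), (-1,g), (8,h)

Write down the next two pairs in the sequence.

(17,i), (26,j)

First value — +9 each step: -37, -28, -19, -10, -1, 8 → 17 → 26.
Letter: letters move forward 1 place in the alphabet; c, d, e, f, g, h → i → j.
So the next two pairs are (17,i) and (26,j).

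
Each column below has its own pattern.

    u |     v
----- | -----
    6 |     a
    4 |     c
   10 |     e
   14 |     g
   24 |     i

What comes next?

38  k

Column u — each term is the sum of the two before it: 6, 4, 10, 14, 24 → 38.
Column v — letters move forward 2 places in the alphabet: a, c, e, g, i → k.
So the next line is 38  k.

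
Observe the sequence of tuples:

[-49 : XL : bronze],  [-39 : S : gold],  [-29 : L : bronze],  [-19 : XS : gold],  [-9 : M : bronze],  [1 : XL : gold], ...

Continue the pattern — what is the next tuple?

[11 : S : bronze]

First slot: -49, -39, -29, -19, -9, 1 → 11 (+10 each step).
Size: repeats XL → S → L → XS → M, so XL, S, L, XS, M, XL → S.
Rank: bronze, gold, bronze, gold, bronze, gold → bronze (alternates bronze ↔ gold).
Putting it together: [11 : S : bronze].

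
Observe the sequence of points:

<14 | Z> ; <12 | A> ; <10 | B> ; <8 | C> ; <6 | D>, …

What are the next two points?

<4 | E>, <2 | F>

First value: 14, 12, 10, 8, 6 → 4 → 2 (−2 each step).
Letter goes Z, A, B, C, D → E → F (letters move forward 1 place in the alphabet, wrapping Z→A).
Putting the parts together: <4 | E> and then <2 | F>.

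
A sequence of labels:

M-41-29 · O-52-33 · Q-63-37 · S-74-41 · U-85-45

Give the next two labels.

W-96-49, Y-107-53

Letter: letters move forward 2 places in the alphabet, so M, O, Q, S, U → W → Y.
For the second component, +11 each step: 41, 52, 63, 74, 85 → 96 → 107.
For the third component, +4 each step: 29, 33, 37, 41, 45 → 49 → 53.
So the next two labels are W-96-49 and Y-107-53.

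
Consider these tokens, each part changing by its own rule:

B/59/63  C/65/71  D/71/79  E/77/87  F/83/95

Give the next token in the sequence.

G/89/103

Letter — letters move forward 1 place in the alphabet: B, C, D, E, F → G.
Second component: +6 each step, so 59, 65, 71, 77, 83 → 89.
Third component: +8 each step, so 63, 71, 79, 87, 95 → 103.
Putting it together: G/89/103.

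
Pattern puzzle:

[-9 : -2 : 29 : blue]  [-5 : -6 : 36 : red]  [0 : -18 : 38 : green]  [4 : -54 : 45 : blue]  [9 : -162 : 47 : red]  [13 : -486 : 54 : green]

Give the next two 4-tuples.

First part: alternating steps +4, +5, +4, +5, …, so -9, -5, 0, 4, 9, 13 → 18 → 22.
Second part: ×3 each step; -2, -6, -18, -54, -162, -486 → -1458 → -4374.
Third part: alternating steps +7, +2, +7, +2, …, so 29, 36, 38, 45, 47, 54 → 56 → 63.
Colour: blue, red, green, blue, red, green → blue → red (repeats blue → red → green).
So the next two 4-tuples are [18 : -1458 : 56 : blue] and [22 : -4374 : 63 : red].

[18 : -1458 : 56 : blue], [22 : -4374 : 63 : red]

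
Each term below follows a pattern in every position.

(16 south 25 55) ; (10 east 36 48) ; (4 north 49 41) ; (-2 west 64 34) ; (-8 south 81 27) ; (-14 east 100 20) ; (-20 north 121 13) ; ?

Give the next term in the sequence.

First slot — −6 each step: 16, 10, 4, -2, -8, -14, -20 → -26.
Direction: repeats south → east → north → west; south, east, north, west, south, east, north → west.
For the third slot, perfect squares: 5², 6², 7², …: 25, 36, 49, 64, 81, 100, 121 → 144.
Fourth slot — −7 each step: 55, 48, 41, 34, 27, 20, 13 → 6.
Putting it together: (-26 west 144 6).

(-26 west 144 6)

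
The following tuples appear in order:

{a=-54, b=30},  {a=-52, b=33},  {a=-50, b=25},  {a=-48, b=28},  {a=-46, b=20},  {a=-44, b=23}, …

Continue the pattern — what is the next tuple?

{a=-42, b=15}

For the a, +2 each step: -54, -52, -50, -48, -46, -44 → -42.
B: alternating steps +3, −8, +3, −8, …; 30, 33, 25, 28, 20, 23 → 15.
So the next tuple is {a=-42, b=15}.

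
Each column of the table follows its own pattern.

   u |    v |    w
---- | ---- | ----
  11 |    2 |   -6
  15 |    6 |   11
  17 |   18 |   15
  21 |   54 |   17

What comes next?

23  162  21

Column u: alternating steps +4, +2, +4, +2, …; 11, 15, 17, 21 → 23.
Column v: ×3 each step, so 2, 6, 18, 54 → 162.
Column w: -6, 11, 15, 17 → 21 (always the previous value of the column u).
Combining the parts gives 23  162  21.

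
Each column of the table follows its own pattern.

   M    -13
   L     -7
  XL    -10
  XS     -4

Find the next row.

Size: runs through clothing sizes XS→XL; M, L, XL, XS → S.
Second component — alternating steps +6, −3, +6, −3, …: -13, -7, -10, -4 → -7.
So the next row is S  -7.

S  -7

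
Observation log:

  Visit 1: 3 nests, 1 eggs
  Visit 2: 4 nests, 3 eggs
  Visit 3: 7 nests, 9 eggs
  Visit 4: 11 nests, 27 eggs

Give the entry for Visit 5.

Nests goes 3, 4, 7, 11 → 18 (each term is the sum of the two before it).
Eggs — ×3 each step: 1, 3, 9, 27 → 81.
Putting it together: 18 nests, 81 eggs.

18 nests, 81 eggs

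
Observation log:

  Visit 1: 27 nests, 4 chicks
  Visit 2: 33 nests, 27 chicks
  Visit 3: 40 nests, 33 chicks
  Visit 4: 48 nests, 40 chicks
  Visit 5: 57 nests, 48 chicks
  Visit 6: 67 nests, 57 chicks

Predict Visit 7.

78 nests, 67 chicks

Nests goes 27, 33, 40, 48, 57, 67 → 78 (differences are 6, 7, 8, … (increasing by 1 each time)).
Chicks: always the previous value of the nests; 4, 27, 33, 40, 48, 57 → 67.
Putting it together: 78 nests, 67 chicks.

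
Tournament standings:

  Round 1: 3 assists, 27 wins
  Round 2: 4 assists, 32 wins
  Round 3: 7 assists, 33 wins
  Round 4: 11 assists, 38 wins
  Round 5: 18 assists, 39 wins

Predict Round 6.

29 assists, 44 wins

Assists: each term is the sum of the two before it; 3, 4, 7, 11, 18 → 29.
Wins: alternating steps +5, +1, +5, +1, …, so 27, 32, 33, 38, 39 → 44.
Combining the parts gives 29 assists, 44 wins.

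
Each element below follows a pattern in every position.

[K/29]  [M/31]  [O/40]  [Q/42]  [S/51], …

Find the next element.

[U/53]

For the letter, letters move forward 2 places in the alphabet: K, M, O, Q, S → U.
For the second slot, alternating steps +2, +9, +2, +9, …: 29, 31, 40, 42, 51 → 53.
Combining the parts gives [U/53].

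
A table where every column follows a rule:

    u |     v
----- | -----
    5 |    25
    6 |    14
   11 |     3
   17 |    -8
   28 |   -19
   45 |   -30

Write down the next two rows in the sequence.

Column u — each term is the sum of the two before it: 5, 6, 11, 17, 28, 45 → 73 → 118.
For the column v, −11 each step: 25, 14, 3, -8, -19, -30 → -41 → -52.
Putting the parts together: 73  -41 and then 118  -52.

73  -41; 118  -52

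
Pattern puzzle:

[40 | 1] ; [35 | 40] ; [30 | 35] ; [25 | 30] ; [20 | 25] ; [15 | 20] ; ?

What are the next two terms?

[10 | 15], [5 | 10]

First part — −5 each step: 40, 35, 30, 25, 20, 15 → 10 → 5.
Second part: always the previous value of the first part, so 1, 40, 35, 30, 25, 20 → 15 → 10.
So the next two terms are [10 | 15] and [5 | 10].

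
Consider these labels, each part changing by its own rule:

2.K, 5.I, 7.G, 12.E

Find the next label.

First component goes 2, 5, 7, 12 → 19 (each term is the sum of the two before it).
For the letter, letters move back 2 places in the alphabet: K, I, G, E → C.
Combining the parts gives 19.C.

19.C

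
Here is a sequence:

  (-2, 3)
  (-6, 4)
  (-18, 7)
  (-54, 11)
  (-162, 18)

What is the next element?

First slot: ×3 each step; -2, -6, -18, -54, -162 → -486.
Second slot: 3, 4, 7, 11, 18 → 29 (each term is the sum of the two before it).
So the next element is (-486, 29).

(-486, 29)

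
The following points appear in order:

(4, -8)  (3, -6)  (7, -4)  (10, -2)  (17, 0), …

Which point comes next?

For the first slot, each term is the sum of the two before it: 4, 3, 7, 10, 17 → 27.
Second slot: +2 each step; -8, -6, -4, -2, 0 → 2.
So the next point is (27, 2).

(27, 2)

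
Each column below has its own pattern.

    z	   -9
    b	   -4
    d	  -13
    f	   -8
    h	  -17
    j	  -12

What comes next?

l  -21

Letter — letters move forward 2 places in the alphabet, wrapping Z→A: z, b, d, f, h, j → l.
Second component: alternating steps +5, −9, +5, −9, …; -9, -4, -13, -8, -17, -12 → -21.
So the next line is l  -21.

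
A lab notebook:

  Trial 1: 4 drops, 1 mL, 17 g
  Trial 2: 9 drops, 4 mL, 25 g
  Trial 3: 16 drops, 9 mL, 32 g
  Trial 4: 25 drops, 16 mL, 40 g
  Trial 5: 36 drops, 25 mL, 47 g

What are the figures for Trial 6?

Drops: perfect squares: 2², 3², 4², …; 4, 9, 16, 25, 36 → 49.
ML goes 1, 4, 9, 16, 25 → 36 (perfect squares: 1², 2², 3², …).
G goes 17, 25, 32, 40, 47 → 55 (alternating steps +8, +7, +8, +7, …).
Putting it together: 49 drops, 36 mL, 55 g.

49 drops, 36 mL, 55 g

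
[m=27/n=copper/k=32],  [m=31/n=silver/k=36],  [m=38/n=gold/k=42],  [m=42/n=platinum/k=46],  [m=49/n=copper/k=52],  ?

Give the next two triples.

[m=53/n=silver/k=56], [m=60/n=gold/k=62]

M goes 27, 31, 38, 42, 49 → 53 → 60 (alternating steps +4, +7, +4, +7, …).
N — repeats copper → silver → gold → platinum: copper, silver, gold, platinum, copper → silver → gold.
For the k, alternating steps +4, +6, +4, +6, …: 32, 36, 42, 46, 52 → 56 → 62.
So the next two triples are [m=53/n=silver/k=56] and [m=60/n=gold/k=62].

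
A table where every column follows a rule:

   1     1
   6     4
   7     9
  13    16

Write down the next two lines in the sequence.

20  25; 33  36

First component: each term is the sum of the two before it, so 1, 6, 7, 13 → 20 → 33.
Second component goes 1, 4, 9, 16 → 25 → 36 (perfect squares: 1², 2², 3², …).
Putting the parts together: 20  25 and then 33  36.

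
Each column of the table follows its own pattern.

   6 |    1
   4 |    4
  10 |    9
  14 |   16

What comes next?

First component — each term is the sum of the two before it: 6, 4, 10, 14 → 24.
Second component: perfect squares: 1², 2², 3², …; 1, 4, 9, 16 → 25.
So the next line is 24  25.

24  25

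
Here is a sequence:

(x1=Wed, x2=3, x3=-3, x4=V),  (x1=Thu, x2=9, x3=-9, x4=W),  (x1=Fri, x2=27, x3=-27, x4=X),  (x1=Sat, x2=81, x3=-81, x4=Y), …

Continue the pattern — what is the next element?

For the x1, runs through the weekdays Mon→Sun: Wed, Thu, Fri, Sat → Sun.
For the x2, ×3 each step: 3, 9, 27, 81 → 243.
X3: always the negative of the x2; -3, -9, -27, -81 → -243.
X4: letters move forward 1 place in the alphabet; V, W, X, Y → Z.
Putting it together: (x1=Sun, x2=243, x3=-243, x4=Z).

(x1=Sun, x2=243, x3=-243, x4=Z)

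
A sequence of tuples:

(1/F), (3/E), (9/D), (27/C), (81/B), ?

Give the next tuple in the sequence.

First value — ×3 each step: 1, 3, 9, 27, 81 → 243.
Letter — letters move back 1 place in the alphabet: F, E, D, C, B → A.
Combining the parts gives (243/A).

(243/A)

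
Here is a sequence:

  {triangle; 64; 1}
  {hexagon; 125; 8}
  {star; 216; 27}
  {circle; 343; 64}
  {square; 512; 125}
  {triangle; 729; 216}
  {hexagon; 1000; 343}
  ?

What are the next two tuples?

Shape: repeats triangle → hexagon → star → circle → square; triangle, hexagon, star, circle, square, triangle, hexagon → star → circle.
Second component — perfect cubes: 4³, 5³, 6³, …: 64, 125, 216, 343, 512, 729, 1000 → 1331 → 1728.
Third component — perfect cubes: 1³, 2³, 3³, …: 1, 8, 27, 64, 125, 216, 343 → 512 → 729.
Putting the parts together: {star; 1331; 512} and then {circle; 1728; 729}.

{star; 1331; 512}, {circle; 1728; 729}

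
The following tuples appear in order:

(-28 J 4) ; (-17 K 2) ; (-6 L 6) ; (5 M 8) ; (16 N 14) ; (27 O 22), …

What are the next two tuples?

(38 P 36), (49 Q 58)

First entry — +11 each step: -28, -17, -6, 5, 16, 27 → 38 → 49.
Letter: letters move forward 1 place in the alphabet, so J, K, L, M, N, O → P → Q.
Third entry: each term is the sum of the two before it; 4, 2, 6, 8, 14, 22 → 36 → 58.
Putting the parts together: (38 P 36) and then (49 Q 58).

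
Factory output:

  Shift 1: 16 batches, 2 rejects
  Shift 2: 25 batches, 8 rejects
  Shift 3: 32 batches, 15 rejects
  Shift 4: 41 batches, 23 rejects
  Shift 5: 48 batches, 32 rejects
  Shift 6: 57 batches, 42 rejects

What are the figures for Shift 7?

For the batches, alternating steps +9, +7, +9, +7, …: 16, 25, 32, 41, 48, 57 → 64.
For the rejects, differences are 6, 7, 8, … (increasing by 1 each time): 2, 8, 15, 23, 32, 42 → 53.
Combining the parts gives 64 batches, 53 rejects.

64 batches, 53 rejects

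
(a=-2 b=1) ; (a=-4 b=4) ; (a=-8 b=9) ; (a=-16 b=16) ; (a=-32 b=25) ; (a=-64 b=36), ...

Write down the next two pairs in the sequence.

A: ×2 each step, so -2, -4, -8, -16, -32, -64 → -128 → -256.
B: perfect squares: 1², 2², 3², …; 1, 4, 9, 16, 25, 36 → 49 → 64.
So the next two pairs are (a=-128 b=49) and (a=-256 b=64).

(a=-128 b=49), (a=-256 b=64)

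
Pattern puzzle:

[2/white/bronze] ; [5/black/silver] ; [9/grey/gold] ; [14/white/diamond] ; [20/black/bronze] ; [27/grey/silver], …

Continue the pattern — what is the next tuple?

First coordinate: differences are 3, 4, 5, … (increasing by 1 each time), so 2, 5, 9, 14, 20, 27 → 35.
Shade: white, black, grey, white, black, grey → white (repeats white → black → grey).
Rank — repeats bronze → silver → gold → diamond: bronze, silver, gold, diamond, bronze, silver → gold.
So the next tuple is [35/white/gold].

[35/white/gold]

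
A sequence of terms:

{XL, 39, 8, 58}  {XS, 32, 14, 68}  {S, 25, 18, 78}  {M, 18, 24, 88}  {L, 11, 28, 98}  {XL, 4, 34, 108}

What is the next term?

{XS, -3, 38, 118}

Size — repeats XL → XS → S → M → L: XL, XS, S, M, L, XL → XS.
For the second slot, −7 each step: 39, 32, 25, 18, 11, 4 → -3.
Third slot: 8, 14, 18, 24, 28, 34 → 38 (alternating steps +6, +4, +6, +4, …).
Fourth slot: 58, 68, 78, 88, 98, 108 → 118 (+10 each step).
Putting it together: {XS, -3, 38, 118}.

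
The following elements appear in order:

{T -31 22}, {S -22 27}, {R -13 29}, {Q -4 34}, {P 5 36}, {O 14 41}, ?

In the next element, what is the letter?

N

For the letter, letters move back 1 place in the alphabet: T, S, R, Q, P, O → N.
Second value: +9 each step, so -31, -22, -13, -4, 5, 14 → 23.
For the third value, alternating steps +5, +2, +5, +2, …: 22, 27, 29, 34, 36, 41 → 43.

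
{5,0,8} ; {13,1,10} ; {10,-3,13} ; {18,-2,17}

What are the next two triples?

{15,-6,22}, {23,-5,28}

First coordinate — alternating steps +8, −3, +8, −3, …: 5, 13, 10, 18 → 15 → 23.
Second coordinate goes 0, 1, -3, -2 → -6 → -5 (alternating steps +1, −4, +1, −4, …).
Third coordinate: differences are 2, 3, 4, … (increasing by 1 each time); 8, 10, 13, 17 → 22 → 28.
Putting the parts together: {15,-6,22} and then {23,-5,28}.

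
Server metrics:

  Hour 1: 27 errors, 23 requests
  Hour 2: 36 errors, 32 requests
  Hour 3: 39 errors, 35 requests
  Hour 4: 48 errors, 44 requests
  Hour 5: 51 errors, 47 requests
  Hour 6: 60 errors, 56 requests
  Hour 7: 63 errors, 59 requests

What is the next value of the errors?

72

For the errors, alternating steps +9, +3, +9, +3, …: 27, 36, 39, 48, 51, 60, 63 → 72.
For the requests, always 4 less than the errors: 23, 32, 35, 44, 47, 56, 59 → 68.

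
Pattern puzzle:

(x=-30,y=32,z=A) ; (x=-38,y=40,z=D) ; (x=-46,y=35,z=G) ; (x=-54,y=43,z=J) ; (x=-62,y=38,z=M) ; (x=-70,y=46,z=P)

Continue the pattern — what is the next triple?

(x=-78,y=41,z=S)

X: -30, -38, -46, -54, -62, -70 → -78 (−8 each step).
Y: 32, 40, 35, 43, 38, 46 → 41 (alternating steps +8, −5, +8, −5, …).
Z — letters move forward 3 places in the alphabet: A, D, G, J, M, P → S.
So the next triple is (x=-78,y=41,z=S).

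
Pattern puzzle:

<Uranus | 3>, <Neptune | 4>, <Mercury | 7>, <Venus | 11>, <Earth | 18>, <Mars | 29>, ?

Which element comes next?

<Jupiter | 47>

For the planet, runs through the planets Mercury→Neptune: Uranus, Neptune, Mercury, Venus, Earth, Mars → Jupiter.
For the second entry, each term is the sum of the two before it: 3, 4, 7, 11, 18, 29 → 47.
So the next element is <Jupiter | 47>.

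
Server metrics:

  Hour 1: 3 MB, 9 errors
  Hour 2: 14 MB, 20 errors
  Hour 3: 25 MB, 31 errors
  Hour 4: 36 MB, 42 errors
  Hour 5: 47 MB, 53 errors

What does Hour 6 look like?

58 MB, 64 errors

MB: +11 each step; 3, 14, 25, 36, 47 → 58.
Errors — +11 each step: 9, 20, 31, 42, 53 → 64.
Putting it together: 58 MB, 64 errors.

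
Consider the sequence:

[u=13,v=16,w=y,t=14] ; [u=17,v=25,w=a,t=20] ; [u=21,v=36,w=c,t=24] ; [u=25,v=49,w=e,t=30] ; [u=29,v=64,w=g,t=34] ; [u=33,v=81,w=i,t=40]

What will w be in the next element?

W: letters move forward 2 places in the alphabet, wrapping Z→A; y, a, c, e, g, i → k.

k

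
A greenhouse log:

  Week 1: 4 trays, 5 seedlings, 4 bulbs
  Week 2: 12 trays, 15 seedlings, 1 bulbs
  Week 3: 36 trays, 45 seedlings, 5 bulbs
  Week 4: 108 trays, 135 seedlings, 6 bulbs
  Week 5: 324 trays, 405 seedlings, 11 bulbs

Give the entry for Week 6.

972 trays, 1215 seedlings, 17 bulbs

Trays: ×3 each step, so 4, 12, 36, 108, 324 → 972.
For the seedlings, ×3 each step: 5, 15, 45, 135, 405 → 1215.
For the bulbs, each term is the sum of the two before it: 4, 1, 5, 6, 11 → 17.
So the next line is 972 trays, 1215 seedlings, 17 bulbs.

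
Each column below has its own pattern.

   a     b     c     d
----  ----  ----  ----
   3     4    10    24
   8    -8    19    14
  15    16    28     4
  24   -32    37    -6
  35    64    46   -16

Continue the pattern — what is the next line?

48  -128  55  -26

Column a goes 3, 8, 15, 24, 35 → 48 (differences are 5, 7, 9, … (increasing by 2 each time)).
Column b goes 4, -8, 16, -32, 64 → -128 (×(-2) each step).
Column c goes 10, 19, 28, 37, 46 → 55 (+9 each step).
Column d: 24, 14, 4, -6, -16 → -26 (−10 each step).
Combining the parts gives 48  -128  55  -26.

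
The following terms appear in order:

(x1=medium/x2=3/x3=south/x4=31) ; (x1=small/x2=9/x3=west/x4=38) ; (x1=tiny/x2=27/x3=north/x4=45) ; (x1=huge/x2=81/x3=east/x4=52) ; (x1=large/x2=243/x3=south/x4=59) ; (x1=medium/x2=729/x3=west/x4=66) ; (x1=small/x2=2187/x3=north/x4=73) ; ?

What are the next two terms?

(x1=tiny/x2=6561/x3=east/x4=80), (x1=huge/x2=19683/x3=south/x4=87)

X1: repeats medium → small → tiny → huge → large; medium, small, tiny, huge, large, medium, small → tiny → huge.
For the x2, ×3 each step: 3, 9, 27, 81, 243, 729, 2187 → 6561 → 19683.
X3: south, west, north, east, south, west, north → east → south (repeats south → west → north → east).
X4: +7 each step; 31, 38, 45, 52, 59, 66, 73 → 80 → 87.
So the next two terms are (x1=tiny/x2=6561/x3=east/x4=80) and (x1=huge/x2=19683/x3=south/x4=87).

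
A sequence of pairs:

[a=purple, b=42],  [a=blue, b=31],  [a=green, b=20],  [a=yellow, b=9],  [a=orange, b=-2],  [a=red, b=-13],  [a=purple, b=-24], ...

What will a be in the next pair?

A — repeats purple → blue → green → yellow → orange → red: purple, blue, green, yellow, orange, red, purple → blue.

blue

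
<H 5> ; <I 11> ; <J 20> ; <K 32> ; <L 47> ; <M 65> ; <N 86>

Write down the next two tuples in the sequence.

<O 110>, <P 137>

Letter: letters move forward 1 place in the alphabet; H, I, J, K, L, M, N → O → P.
Second entry goes 5, 11, 20, 32, 47, 65, 86 → 110 → 137 (differences are 6, 9, 12, … (increasing by 3 each time)).
So the next two tuples are <O 110> and <P 137>.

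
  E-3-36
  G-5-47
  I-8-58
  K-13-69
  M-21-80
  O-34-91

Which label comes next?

Q-55-102

Letter goes E, G, I, K, M, O → Q (letters move forward 2 places in the alphabet).
For the second component, each term is the sum of the two before it: 3, 5, 8, 13, 21, 34 → 55.
Third component: +11 each step, so 36, 47, 58, 69, 80, 91 → 102.
So the next label is Q-55-102.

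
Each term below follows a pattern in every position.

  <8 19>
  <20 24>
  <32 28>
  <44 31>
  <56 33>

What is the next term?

First part — +12 each step: 8, 20, 32, 44, 56 → 68.
Second part: 19, 24, 28, 31, 33 → 34 (differences are 5, 4, 3, … (decreasing by 1 each time)).
So the next term is <68 34>.

<68 34>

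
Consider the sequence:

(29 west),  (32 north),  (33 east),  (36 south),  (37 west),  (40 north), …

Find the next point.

For the first value, alternating steps +3, +1, +3, +1, …: 29, 32, 33, 36, 37, 40 → 41.
For the direction, repeats west → north → east → south: west, north, east, south, west, north → east.
Putting it together: (41 east).

(41 east)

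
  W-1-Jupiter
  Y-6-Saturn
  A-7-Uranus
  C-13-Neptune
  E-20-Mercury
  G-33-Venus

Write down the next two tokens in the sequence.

Letter goes W, Y, A, C, E, G → I → K (letters move forward 2 places in the alphabet, wrapping Z→A).
For the second component, each term is the sum of the two before it: 1, 6, 7, 13, 20, 33 → 53 → 86.
For the planet, runs through the planets Mercury→Neptune: Jupiter, Saturn, Uranus, Neptune, Mercury, Venus → Earth → Mars.
Putting the parts together: I-53-Earth and then K-86-Mars.

I-53-Earth then K-86-Mars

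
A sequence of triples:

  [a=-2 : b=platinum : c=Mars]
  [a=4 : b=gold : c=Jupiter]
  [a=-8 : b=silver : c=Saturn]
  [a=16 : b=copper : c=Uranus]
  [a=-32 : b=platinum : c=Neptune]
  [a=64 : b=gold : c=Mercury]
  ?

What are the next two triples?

[a=-128 : b=silver : c=Venus], [a=256 : b=copper : c=Earth]

A goes -2, 4, -8, 16, -32, 64 → -128 → 256 (×(-2) each step).
B goes platinum, gold, silver, copper, platinum, gold → silver → copper (repeats platinum → gold → silver → copper).
For the c, runs through the planets Mercury→Neptune: Mars, Jupiter, Saturn, Uranus, Neptune, Mercury → Venus → Earth.
So the next two triples are [a=-128 : b=silver : c=Venus] and [a=256 : b=copper : c=Earth].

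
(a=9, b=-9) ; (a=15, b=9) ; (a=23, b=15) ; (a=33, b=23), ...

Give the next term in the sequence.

(a=45, b=33)

A — differences are 6, 8, 10, … (increasing by 2 each time): 9, 15, 23, 33 → 45.
B goes -9, 9, 15, 23 → 33 (always the previous value of the a).
So the next term is (a=45, b=33).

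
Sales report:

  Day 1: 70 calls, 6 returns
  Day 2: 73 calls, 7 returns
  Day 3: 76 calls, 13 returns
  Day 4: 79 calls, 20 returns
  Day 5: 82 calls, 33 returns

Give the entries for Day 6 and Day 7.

85 calls, 53 returns; 88 calls, 86 returns

Calls — +3 each step: 70, 73, 76, 79, 82 → 85 → 88.
Returns goes 6, 7, 13, 20, 33 → 53 → 86 (each term is the sum of the two before it).
Putting the parts together: 85 calls, 53 returns and then 88 calls, 86 returns.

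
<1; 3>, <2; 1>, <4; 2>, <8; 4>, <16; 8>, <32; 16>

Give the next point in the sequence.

<64; 32>

First part goes 1, 2, 4, 8, 16, 32 → 64 (×2 each step).
Second part: always the previous value of the first part; 3, 1, 2, 4, 8, 16 → 32.
So the next point is <64; 32>.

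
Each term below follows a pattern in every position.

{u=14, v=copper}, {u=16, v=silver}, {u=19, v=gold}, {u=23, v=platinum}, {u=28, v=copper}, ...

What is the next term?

{u=34, v=silver}

U: 14, 16, 19, 23, 28 → 34 (differences are 2, 3, 4, … (increasing by 1 each time)).
V goes copper, silver, gold, platinum, copper → silver (repeats copper → silver → gold → platinum).
Putting it together: {u=34, v=silver}.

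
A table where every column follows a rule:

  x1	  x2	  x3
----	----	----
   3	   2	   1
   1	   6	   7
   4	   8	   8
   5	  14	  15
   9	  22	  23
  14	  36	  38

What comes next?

Column x1: each term is the sum of the two before it, so 3, 1, 4, 5, 9, 14 → 23.
Column x2 goes 2, 6, 8, 14, 22, 36 → 58 (each term is the sum of the two before it).
Column x3 — each term is the sum of the two before it: 1, 7, 8, 15, 23, 38 → 61.
Combining the parts gives 23  58  61.

23  58  61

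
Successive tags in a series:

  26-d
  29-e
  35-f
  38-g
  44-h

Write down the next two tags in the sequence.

47-i then 53-j

First component: alternating steps +3, +6, +3, +6, …, so 26, 29, 35, 38, 44 → 47 → 53.
Letter: letters move forward 1 place in the alphabet; d, e, f, g, h → i → j.
So the next two tags are 47-i and 53-j.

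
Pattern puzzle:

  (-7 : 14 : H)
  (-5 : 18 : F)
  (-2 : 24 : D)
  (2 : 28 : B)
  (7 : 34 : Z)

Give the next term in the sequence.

(13 : 38 : X)

First coordinate: differences are 2, 3, 4, … (increasing by 1 each time), so -7, -5, -2, 2, 7 → 13.
Second coordinate: 14, 18, 24, 28, 34 → 38 (alternating steps +4, +6, +4, +6, …).
Letter — letters move back 2 places in the alphabet, wrapping A→Z: H, F, D, B, Z → X.
So the next term is (13 : 38 : X).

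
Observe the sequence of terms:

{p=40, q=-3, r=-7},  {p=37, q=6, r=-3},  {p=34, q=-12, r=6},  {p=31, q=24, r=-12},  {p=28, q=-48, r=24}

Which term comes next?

P: −3 each step; 40, 37, 34, 31, 28 → 25.
Q — ×(-2) each step: -3, 6, -12, 24, -48 → 96.
For the r, always the previous value of the q: -7, -3, 6, -12, 24 → -48.
Putting it together: {p=25, q=96, r=-48}.

{p=25, q=96, r=-48}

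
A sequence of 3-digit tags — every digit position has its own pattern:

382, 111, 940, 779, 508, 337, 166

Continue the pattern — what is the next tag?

995

First digit — −2 each step, mod 10: 3, 1, 9, 7, 5, 3, 1 → 9.
Second digit: +3 each step, mod 10, so 8, 1, 4, 7, 0, 3, 6 → 9.
Third digit — −1 each step, mod 10: 2, 1, 0, 9, 8, 7, 6 → 5.
Putting it together: 995.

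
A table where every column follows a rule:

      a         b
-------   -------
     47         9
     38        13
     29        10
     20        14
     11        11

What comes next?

2  15

Column a: −9 each step; 47, 38, 29, 20, 11 → 2.
Column b goes 9, 13, 10, 14, 11 → 15 (alternating steps +4, −3, +4, −3, …).
So the next line is 2  15.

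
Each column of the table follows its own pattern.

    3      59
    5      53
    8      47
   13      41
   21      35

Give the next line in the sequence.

First component: 3, 5, 8, 13, 21 → 34 (each term is the sum of the two before it).
Second component goes 59, 53, 47, 41, 35 → 29 (−6 each step).
Putting it together: 34  29.

34  29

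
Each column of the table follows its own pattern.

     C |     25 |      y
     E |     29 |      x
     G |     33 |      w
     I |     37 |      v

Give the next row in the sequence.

K  41  u

First letter: letters move forward 2 places in the alphabet; C, E, G, I → K.
Second component: 25, 29, 33, 37 → 41 (+4 each step).
Second letter: letters move back 1 place in the alphabet, so y, x, w, v → u.
Combining the parts gives K  41  u.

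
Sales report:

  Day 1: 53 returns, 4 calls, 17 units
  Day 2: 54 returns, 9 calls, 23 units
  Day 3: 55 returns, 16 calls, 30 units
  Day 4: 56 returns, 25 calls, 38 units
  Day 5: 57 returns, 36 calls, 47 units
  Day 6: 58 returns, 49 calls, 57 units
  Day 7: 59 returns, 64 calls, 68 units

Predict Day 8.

Returns — +1 each step: 53, 54, 55, 56, 57, 58, 59 → 60.
Calls — perfect squares: 2², 3², 4², …: 4, 9, 16, 25, 36, 49, 64 → 81.
Units: differences are 6, 7, 8, … (increasing by 1 each time), so 17, 23, 30, 38, 47, 57, 68 → 80.
So the next row is 60 returns, 81 calls, 80 units.

60 returns, 81 calls, 80 units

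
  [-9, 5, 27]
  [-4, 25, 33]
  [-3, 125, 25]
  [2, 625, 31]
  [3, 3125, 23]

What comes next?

[8, 15625, 29]

First slot: alternating steps +5, +1, +5, +1, …, so -9, -4, -3, 2, 3 → 8.
Second slot — ×5 each step: 5, 25, 125, 625, 3125 → 15625.
Third slot — alternating steps +6, −8, +6, −8, …: 27, 33, 25, 31, 23 → 29.
Combining the parts gives [8, 15625, 29].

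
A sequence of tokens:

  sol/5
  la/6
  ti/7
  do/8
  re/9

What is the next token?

mi/10

Note — runs through the solfège scale do→ti: sol, la, ti, do, re → mi.
Second component: +1 each step; 5, 6, 7, 8, 9 → 10.
So the next token is mi/10.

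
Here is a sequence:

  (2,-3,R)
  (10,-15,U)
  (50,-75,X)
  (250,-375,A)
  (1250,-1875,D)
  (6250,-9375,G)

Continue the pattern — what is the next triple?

(31250,-46875,J)

For the first value, ×5 each step: 2, 10, 50, 250, 1250, 6250 → 31250.
Second value: -3, -15, -75, -375, -1875, -9375 → -46875 (×5 each step).
Letter goes R, U, X, A, D, G → J (letters move forward 3 places in the alphabet, wrapping Z→A).
Combining the parts gives (31250,-46875,J).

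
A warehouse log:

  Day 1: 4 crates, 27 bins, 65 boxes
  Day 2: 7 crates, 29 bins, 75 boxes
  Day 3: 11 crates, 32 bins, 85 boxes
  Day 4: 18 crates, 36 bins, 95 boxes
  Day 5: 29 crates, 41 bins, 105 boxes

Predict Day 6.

47 crates, 47 bins, 115 boxes

Crates — each term is the sum of the two before it: 4, 7, 11, 18, 29 → 47.
Bins: 27, 29, 32, 36, 41 → 47 (differences are 2, 3, 4, … (increasing by 1 each time)).
Boxes — +10 each step: 65, 75, 85, 95, 105 → 115.
Putting it together: 47 crates, 47 bins, 115 boxes.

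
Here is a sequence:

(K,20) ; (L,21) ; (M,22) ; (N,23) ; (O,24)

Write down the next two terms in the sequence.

(P,25), (Q,26)

Letter: letters move forward 1 place in the alphabet, so K, L, M, N, O → P → Q.
Second coordinate: +1 each step, so 20, 21, 22, 23, 24 → 25 → 26.
Putting the parts together: (P,25) and then (Q,26).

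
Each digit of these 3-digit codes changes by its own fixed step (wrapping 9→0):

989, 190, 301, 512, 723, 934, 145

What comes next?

356

For the first digit, +2 each step, mod 10: 9, 1, 3, 5, 7, 9, 1 → 3.
Second digit: +1 each step, mod 10; 8, 9, 0, 1, 2, 3, 4 → 5.
Third digit: 9, 0, 1, 2, 3, 4, 5 → 6 (+1 each step, mod 10).
Putting it together: 356.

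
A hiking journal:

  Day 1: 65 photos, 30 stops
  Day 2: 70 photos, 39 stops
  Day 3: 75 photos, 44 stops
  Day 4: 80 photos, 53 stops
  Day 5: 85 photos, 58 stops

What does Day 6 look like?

90 photos, 67 stops

Photos — +5 each step: 65, 70, 75, 80, 85 → 90.
Stops goes 30, 39, 44, 53, 58 → 67 (alternating steps +9, +5, +9, +5, …).
So the next row is 90 photos, 67 stops.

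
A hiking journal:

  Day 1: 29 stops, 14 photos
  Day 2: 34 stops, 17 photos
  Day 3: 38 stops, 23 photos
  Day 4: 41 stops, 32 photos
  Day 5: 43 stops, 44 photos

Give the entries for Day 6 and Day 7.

44 stops, 59 photos; 44 stops, 77 photos

Stops: 29, 34, 38, 41, 43 → 44 → 44 (differences are 5, 4, 3, … (decreasing by 1 each time)).
Photos: differences are 3, 6, 9, … (increasing by 3 each time); 14, 17, 23, 32, 44 → 59 → 77.
So the next two records are 44 stops, 59 photos and 44 stops, 77 photos.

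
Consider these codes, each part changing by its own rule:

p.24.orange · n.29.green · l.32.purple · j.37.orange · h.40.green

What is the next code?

f.45.purple

Letter: p, n, l, j, h → f (letters move back 2 places in the alphabet).
Second component: alternating steps +5, +3, +5, +3, …; 24, 29, 32, 37, 40 → 45.
Colour — repeats orange → green → purple: orange, green, purple, orange, green → purple.
Combining the parts gives f.45.purple.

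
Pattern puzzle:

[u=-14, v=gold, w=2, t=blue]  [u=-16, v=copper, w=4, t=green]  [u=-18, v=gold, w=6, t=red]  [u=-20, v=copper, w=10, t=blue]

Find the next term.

[u=-22, v=gold, w=16, t=green]

U: -14, -16, -18, -20 → -22 (−2 each step).
V: gold, copper, gold, copper → gold (alternates gold ↔ copper).
W: 2, 4, 6, 10 → 16 (each term is the sum of the two before it).
T: repeats blue → green → red; blue, green, red, blue → green.
So the next term is [u=-22, v=gold, w=16, t=green].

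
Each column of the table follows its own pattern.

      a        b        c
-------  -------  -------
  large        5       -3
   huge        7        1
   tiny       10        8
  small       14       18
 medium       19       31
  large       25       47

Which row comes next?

huge  32  66

Column a goes large, huge, tiny, small, medium, large → huge (repeats large → huge → tiny → small → medium).
Column b — differences are 2, 3, 4, … (increasing by 1 each time): 5, 7, 10, 14, 19, 25 → 32.
Column c — differences are 4, 7, 10, … (increasing by 3 each time): -3, 1, 8, 18, 31, 47 → 66.
So the next row is huge  32  66.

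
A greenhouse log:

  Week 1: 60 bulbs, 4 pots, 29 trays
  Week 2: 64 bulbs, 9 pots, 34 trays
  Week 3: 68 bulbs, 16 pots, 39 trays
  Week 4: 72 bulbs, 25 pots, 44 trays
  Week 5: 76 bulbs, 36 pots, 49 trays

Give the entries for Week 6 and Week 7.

Bulbs: +4 each step; 60, 64, 68, 72, 76 → 80 → 84.
For the pots, perfect squares: 2², 3², 4², …: 4, 9, 16, 25, 36 → 49 → 64.
For the trays, +5 each step: 29, 34, 39, 44, 49 → 54 → 59.
Putting the parts together: 80 bulbs, 49 pots, 54 trays and then 84 bulbs, 64 pots, 59 trays.

80 bulbs, 49 pots, 54 trays; 84 bulbs, 64 pots, 59 trays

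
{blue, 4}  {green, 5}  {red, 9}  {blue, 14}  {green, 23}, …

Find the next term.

{red, 37}

Colour goes blue, green, red, blue, green → red (repeats blue → green → red).
Second value: each term is the sum of the two before it; 4, 5, 9, 14, 23 → 37.
Putting it together: {red, 37}.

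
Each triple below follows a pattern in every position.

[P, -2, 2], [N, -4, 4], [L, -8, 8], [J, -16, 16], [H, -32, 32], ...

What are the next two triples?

[F, -64, 64], [D, -128, 128]

Letter goes P, N, L, J, H → F → D (letters move back 2 places in the alphabet).
For the second component, ×2 each step: -2, -4, -8, -16, -32 → -64 → -128.
Third component: 2, 4, 8, 16, 32 → 64 → 128 (×2 each step).
So the next two triples are [F, -64, 64] and [D, -128, 128].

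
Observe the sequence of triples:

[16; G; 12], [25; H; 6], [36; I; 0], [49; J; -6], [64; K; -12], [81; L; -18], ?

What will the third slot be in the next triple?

-24

Third slot — −6 each step: 12, 6, 0, -6, -12, -18 → -24.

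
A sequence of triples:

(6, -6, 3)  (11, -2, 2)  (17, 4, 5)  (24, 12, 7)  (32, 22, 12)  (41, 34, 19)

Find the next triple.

First entry: differences are 5, 6, 7, … (increasing by 1 each time), so 6, 11, 17, 24, 32, 41 → 51.
Second entry — differences are 4, 6, 8, … (increasing by 2 each time): -6, -2, 4, 12, 22, 34 → 48.
Third entry goes 3, 2, 5, 7, 12, 19 → 31 (each term is the sum of the two before it).
Putting it together: (51, 48, 31).

(51, 48, 31)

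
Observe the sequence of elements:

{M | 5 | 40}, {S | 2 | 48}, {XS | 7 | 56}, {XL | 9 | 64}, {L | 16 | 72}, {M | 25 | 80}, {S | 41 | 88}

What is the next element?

Size goes M, S, XS, XL, L, M, S → XS (repeats M → S → XS → XL → L).
For the second slot, each term is the sum of the two before it: 5, 2, 7, 9, 16, 25, 41 → 66.
Third slot: +8 each step, so 40, 48, 56, 64, 72, 80, 88 → 96.
Combining the parts gives {XS | 66 | 96}.

{XS | 66 | 96}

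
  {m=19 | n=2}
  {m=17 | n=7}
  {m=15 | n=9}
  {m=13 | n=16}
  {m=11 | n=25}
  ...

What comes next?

{m=9 | n=41}

For the m, −2 each step: 19, 17, 15, 13, 11 → 9.
N: each term is the sum of the two before it; 2, 7, 9, 16, 25 → 41.
Combining the parts gives {m=9 | n=41}.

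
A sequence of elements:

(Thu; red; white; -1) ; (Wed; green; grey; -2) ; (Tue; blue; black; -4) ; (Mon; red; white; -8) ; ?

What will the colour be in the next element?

green

Day — runs backward through the weekdays Mon→Sun: Thu, Wed, Tue, Mon → Sun.
Colour: repeats red → green → blue; red, green, blue, red → green.
Shade: white, grey, black, white → grey (repeats white → grey → black).
Fourth entry: ×2 each step; -1, -2, -4, -8 → -16.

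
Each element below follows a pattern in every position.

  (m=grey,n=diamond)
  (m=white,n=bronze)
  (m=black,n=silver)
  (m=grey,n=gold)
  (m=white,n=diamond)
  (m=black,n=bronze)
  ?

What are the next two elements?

M — repeats grey → white → black: grey, white, black, grey, white, black → grey → white.
N — repeats diamond → bronze → silver → gold: diamond, bronze, silver, gold, diamond, bronze → silver → gold.
So the next two elements are (m=grey,n=silver) and (m=white,n=gold).

(m=grey,n=silver), (m=white,n=gold)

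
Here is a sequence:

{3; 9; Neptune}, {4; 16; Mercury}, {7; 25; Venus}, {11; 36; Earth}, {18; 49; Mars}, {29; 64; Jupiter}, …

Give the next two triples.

{47; 81; Saturn}, {76; 100; Uranus}

First part: 3, 4, 7, 11, 18, 29 → 47 → 76 (each term is the sum of the two before it).
Second part: perfect squares: 3², 4², 5², …; 9, 16, 25, 36, 49, 64 → 81 → 100.
Planet goes Neptune, Mercury, Venus, Earth, Mars, Jupiter → Saturn → Uranus (runs through the planets Mercury→Neptune).
Putting the parts together: {47; 81; Saturn} and then {76; 100; Uranus}.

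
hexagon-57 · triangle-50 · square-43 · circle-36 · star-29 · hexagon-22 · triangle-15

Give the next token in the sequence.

square-8

For the shape, repeats hexagon → triangle → square → circle → star: hexagon, triangle, square, circle, star, hexagon, triangle → square.
Second component: −7 each step; 57, 50, 43, 36, 29, 22, 15 → 8.
So the next token is square-8.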